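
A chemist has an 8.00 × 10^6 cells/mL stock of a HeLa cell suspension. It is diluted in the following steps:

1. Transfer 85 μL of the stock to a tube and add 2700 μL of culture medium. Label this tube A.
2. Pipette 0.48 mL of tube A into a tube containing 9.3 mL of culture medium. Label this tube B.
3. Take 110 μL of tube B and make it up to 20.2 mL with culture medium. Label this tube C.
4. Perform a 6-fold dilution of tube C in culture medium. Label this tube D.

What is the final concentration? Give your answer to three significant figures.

10.9 cells/mL

Step 1: 85 μL + 2700 μL = 2785 μL total → factor 2785/85 = 32.765
Step 2: 0.48 mL + 9.3 mL = 9.78 mL total → factor 9.78/0.48 = 20.375
Step 3: 110 μL brought to 20.2 mL → factor 20200/110 = 183.64
Step 4: 6-fold → factor 6
Overall dilution factor = 32.765 × 20.375 × 183.64 × 6 = 7.3555 × 10^5
Final = 8.00 × 10^6 cells/mL / 7.3555 × 10^5 = 10.9 cells/mL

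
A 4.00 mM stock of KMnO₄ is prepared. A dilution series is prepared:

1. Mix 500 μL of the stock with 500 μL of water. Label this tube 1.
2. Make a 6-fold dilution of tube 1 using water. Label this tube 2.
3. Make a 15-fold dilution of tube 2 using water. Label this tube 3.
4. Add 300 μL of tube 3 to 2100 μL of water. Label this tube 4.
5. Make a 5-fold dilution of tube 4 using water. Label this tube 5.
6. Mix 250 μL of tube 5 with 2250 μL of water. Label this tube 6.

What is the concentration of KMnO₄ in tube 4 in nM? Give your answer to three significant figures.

2.78 × 10^3 nM

Step 1: 500 μL + 500 μL = 1000 μL total → factor 1000/500 = 2
Step 2: 6-fold → factor 6
Step 3: 15-fold → factor 15
Step 4: 300 μL + 2100 μL = 2400 μL total → factor 2400/300 = 8
Dilution factor through tube 4 = 2 × 6 × 15 × 8 = 1440
[tube 4] = 4.00 mM / 1440 = 0.002778 mM = 2.78 × 10^3 nM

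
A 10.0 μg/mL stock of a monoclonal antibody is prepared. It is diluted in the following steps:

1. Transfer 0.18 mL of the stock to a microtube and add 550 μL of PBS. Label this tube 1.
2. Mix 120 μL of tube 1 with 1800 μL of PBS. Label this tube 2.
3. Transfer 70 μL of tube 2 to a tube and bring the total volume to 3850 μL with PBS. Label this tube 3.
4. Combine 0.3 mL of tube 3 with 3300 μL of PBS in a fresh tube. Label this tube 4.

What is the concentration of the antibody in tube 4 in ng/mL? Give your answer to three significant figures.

Step 1: 0.18 mL + 550 μL = 0.73 mL total → factor 0.73/0.18 = 4.0556
Step 2: 120 μL + 1800 μL = 1920 μL total → factor 1920/120 = 16
Step 3: 70 μL brought to 3850 μL → factor 3850/70 = 55
Step 4: 0.3 mL + 3300 μL = 3.6 mL total → factor 3.6/0.3 = 12
Overall dilution factor = 4.0556 × 16 × 55 × 12 = 42827
Final = 10.0 μg/mL / 42827 = 0.0002335 μg/mL = 0.233 ng/mL

0.233 ng/mL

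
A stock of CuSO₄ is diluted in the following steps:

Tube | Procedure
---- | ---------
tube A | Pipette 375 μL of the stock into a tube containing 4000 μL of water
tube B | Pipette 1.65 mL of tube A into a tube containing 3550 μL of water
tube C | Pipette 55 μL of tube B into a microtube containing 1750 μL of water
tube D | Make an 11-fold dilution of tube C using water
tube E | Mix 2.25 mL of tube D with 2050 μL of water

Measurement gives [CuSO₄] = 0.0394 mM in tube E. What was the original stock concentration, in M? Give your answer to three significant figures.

0.999 M

Step 1: 375 μL + 4000 μL = 4375 μL total → factor 4375/375 = 11.667
Step 2: 1.65 mL + 3550 μL = 5.2 mL total → factor 5.2/1.65 = 3.1515
Step 3: 55 μL + 1750 μL = 1805 μL total → factor 1805/55 = 32.818
Step 4: 11-fold → factor 11
Step 5: 2.25 mL + 2050 μL = 4.3 mL total → factor 4.3/2.25 = 1.9111
Overall dilution factor = 11.667 × 3.1515 × 32.818 × 11 × 1.9111 = 25366
Stock = 0.0394 mM × 25366 = 999.4 mM = 0.999 M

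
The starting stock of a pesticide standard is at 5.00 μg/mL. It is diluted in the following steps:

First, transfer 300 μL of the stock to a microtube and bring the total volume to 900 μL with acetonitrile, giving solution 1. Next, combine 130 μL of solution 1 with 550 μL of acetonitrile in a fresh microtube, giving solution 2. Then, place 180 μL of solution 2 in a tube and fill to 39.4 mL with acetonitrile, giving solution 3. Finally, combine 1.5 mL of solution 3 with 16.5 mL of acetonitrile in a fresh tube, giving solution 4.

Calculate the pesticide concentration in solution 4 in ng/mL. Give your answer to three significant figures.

Step 1: 300 μL brought to 900 μL → factor 900/300 = 3
Step 2: 130 μL + 550 μL = 680 μL total → factor 680/130 = 5.2308
Step 3: 180 μL brought to 39.4 mL → factor 39400/180 = 218.89
Step 4: 1.5 mL + 16.5 mL = 18 mL total → factor 18/1.5 = 12
Dilution factor through solution 4 = 3 × 5.2308 × 218.89 × 12 = 41218
[solution 4] = 5.00 μg/mL / 41218 = 0.0001213 μg/mL = 0.121 ng/mL

0.121 ng/mL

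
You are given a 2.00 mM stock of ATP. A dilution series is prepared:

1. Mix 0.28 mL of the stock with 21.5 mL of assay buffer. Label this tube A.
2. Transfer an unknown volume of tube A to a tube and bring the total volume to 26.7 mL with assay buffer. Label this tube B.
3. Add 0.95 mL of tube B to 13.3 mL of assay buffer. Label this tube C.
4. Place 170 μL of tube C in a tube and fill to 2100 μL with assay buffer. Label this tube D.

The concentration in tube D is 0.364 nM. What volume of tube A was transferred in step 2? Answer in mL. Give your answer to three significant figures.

Step 1: 0.28 mL + 21.5 mL = 21.78 mL total → factor 21.78/0.28 = 77.786
Step 2: v brought to 26.7 mL → factor = 26.7 mL/v
Step 3: 0.95 mL + 13.3 mL = 14.25 mL total → factor 14.25/0.95 = 15
Step 4: 170 μL brought to 2100 μL → factor 2100/170 = 12.353
Product of known-step factors = 14413
Overall factor = 2.00 mM / (0.364 nM) = 5.4945 × 10^6
Step-2 factor = 5.4945 × 10^6 / 14413 = 381.21
v = 26.7 mL / 381.21 = 0.0700 mL

0.0700 mL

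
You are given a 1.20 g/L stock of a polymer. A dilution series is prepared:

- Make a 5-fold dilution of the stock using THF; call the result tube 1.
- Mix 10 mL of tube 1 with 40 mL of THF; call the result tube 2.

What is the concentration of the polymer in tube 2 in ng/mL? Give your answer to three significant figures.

4.80 × 10^4 ng/mL

Step 1: 5-fold → factor 5
Step 2: 10 mL + 40 mL = 50 mL total → factor 50/10 = 5
Overall dilution factor = 5 × 5 = 25
Final = 1.20 g/L / 25 = 0.04800 g/L = 4.80 × 10^4 ng/mL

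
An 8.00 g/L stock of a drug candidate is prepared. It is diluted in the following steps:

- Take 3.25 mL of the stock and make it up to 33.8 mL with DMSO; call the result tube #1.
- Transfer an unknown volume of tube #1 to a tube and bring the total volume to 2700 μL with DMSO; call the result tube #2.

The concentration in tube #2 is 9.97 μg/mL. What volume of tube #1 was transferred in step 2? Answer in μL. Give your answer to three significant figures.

Step 1: 3.25 mL brought to 33.8 mL → factor 33.8/3.25 = 10.4
Step 2: v brought to 2700 μL → factor = 2700 μL/v
Product of known-step factors = 10.4
Overall factor = 8.00 g/L / (9.97 μg/mL) = 802.41
Step-2 factor = 802.41 / 10.4 = 77.155
v = 2700 μL / 77.155 = 35.0 μL

35.0 μL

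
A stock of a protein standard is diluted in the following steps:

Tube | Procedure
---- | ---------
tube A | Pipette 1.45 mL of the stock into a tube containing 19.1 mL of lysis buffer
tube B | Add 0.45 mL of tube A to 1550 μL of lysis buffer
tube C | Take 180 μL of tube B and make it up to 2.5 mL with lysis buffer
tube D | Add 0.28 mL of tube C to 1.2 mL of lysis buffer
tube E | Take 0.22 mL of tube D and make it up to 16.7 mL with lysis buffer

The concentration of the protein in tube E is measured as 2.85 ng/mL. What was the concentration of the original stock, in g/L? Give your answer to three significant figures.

1.00 g/L

Step 1: 1.45 mL + 19.1 mL = 20.55 mL total → factor 20.55/1.45 = 14.172
Step 2: 0.45 mL + 1550 μL = 2 mL total → factor 2/0.45 = 4.4444
Step 3: 180 μL brought to 2.5 mL → factor 2500/180 = 13.889
Step 4: 0.28 mL + 1.2 mL = 1.48 mL total → factor 1.48/0.28 = 5.2857
Step 5: 0.22 mL brought to 16.7 mL → factor 16.7/0.22 = 75.909
Overall dilution factor = 14.172 × 4.4444 × 13.889 × 5.2857 × 75.909 = 3.5102 × 10^5
Stock = 2.85 ng/mL × 3.5102 × 10^5 = 1.000 × 10^6 ng/mL = 1.00 g/L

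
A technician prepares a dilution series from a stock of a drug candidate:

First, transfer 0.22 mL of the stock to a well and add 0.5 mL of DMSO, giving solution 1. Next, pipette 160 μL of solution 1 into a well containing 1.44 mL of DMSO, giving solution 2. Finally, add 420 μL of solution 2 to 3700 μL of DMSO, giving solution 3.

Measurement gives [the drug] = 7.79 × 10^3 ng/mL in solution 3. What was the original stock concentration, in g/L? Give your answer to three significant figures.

Step 1: 0.22 mL + 0.5 mL = 0.72 mL total → factor 0.72/0.22 = 3.2727
Step 2: 160 μL + 1.44 mL = 1600 μL total → factor 1600/160 = 10
Step 3: 420 μL + 3700 μL = 4120 μL total → factor 4120/420 = 9.8095
Overall dilution factor = 3.2727 × 10 × 9.8095 = 321.04
Stock = 7.79 × 10^3 ng/mL × 321.04 = 2.501 × 10^6 ng/mL = 2.50 g/L

2.50 g/L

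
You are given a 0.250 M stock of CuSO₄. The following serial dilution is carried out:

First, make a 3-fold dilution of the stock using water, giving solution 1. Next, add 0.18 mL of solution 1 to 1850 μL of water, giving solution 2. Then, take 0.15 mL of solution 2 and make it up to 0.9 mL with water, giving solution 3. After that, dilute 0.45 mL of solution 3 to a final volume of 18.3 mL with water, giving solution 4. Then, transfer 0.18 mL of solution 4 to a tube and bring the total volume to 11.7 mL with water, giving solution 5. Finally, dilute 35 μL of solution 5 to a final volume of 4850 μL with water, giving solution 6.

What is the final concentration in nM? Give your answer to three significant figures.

3.36 nM

Step 1: 3-fold → factor 3
Step 2: 0.18 mL + 1850 μL = 2.03 mL total → factor 2.03/0.18 = 11.278
Step 3: 0.15 mL brought to 0.9 mL → factor 0.9/0.15 = 6
Step 4: 0.45 mL brought to 18.3 mL → factor 18.3/0.45 = 40.667
Step 5: 0.18 mL brought to 11.7 mL → factor 11.7/0.18 = 65
Step 6: 35 μL brought to 4850 μL → factor 4850/35 = 138.57
Overall dilution factor = 3 × 11.278 × 6 × 40.667 × 65 × 138.57 = 7.4357 × 10^7
Final = 0.250 M / 7.4357 × 10^7 = 3.362 × 10^-9 M = 3.36 nM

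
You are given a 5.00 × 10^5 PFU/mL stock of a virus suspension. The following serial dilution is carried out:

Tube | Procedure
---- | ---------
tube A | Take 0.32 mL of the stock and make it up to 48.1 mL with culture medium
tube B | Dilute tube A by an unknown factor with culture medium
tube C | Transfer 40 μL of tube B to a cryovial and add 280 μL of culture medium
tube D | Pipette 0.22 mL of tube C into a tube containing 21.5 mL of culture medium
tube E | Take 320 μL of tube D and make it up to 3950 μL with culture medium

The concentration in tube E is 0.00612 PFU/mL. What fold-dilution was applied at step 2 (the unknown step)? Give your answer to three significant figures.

Step 1: 0.32 mL brought to 48.1 mL → factor 48.1/0.32 = 150.31
Step 2: unknown factor x
Step 3: 40 μL + 280 μL = 320 μL total → factor 320/40 = 8
Step 4: 0.22 mL + 21.5 mL = 21.72 mL total → factor 21.72/0.22 = 98.727
Step 5: 320 μL brought to 3950 μL → factor 3950/320 = 12.344
Product of known-step factors = 1.4654 × 10^6
Overall factor = 5.00 × 10^5 PFU/mL / (0.00612 PFU/mL) = 8.1699 × 10^7
x = 8.1699 × 10^7 / 1.4654 × 10^6 = 55.8

55.8-fold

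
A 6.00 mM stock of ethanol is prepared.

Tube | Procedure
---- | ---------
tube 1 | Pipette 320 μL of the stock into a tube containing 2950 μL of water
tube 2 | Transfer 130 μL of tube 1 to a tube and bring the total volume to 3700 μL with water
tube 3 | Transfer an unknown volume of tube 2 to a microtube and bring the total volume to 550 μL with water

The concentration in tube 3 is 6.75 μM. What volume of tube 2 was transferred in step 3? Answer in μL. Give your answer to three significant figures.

180 μL

Step 1: 320 μL + 2950 μL = 3270 μL total → factor 3270/320 = 10.219
Step 2: 130 μL brought to 3700 μL → factor 3700/130 = 28.462
Step 3: v brought to 550 μL → factor = 550 μL/v
Product of known-step factors = 290.84
Overall factor = 6.00 mM / (6.75 μM) = 888.89
Step-3 factor = 888.89 / 290.84 = 3.0563
v = 550 μL / 3.0563 = 180 μL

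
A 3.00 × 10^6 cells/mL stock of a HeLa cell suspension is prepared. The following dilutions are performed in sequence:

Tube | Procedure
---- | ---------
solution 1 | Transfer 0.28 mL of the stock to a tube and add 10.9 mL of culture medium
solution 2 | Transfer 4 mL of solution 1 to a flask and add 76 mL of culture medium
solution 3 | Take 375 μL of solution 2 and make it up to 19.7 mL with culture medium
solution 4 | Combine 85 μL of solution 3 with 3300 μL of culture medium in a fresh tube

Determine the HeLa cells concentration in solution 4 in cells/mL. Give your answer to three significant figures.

1.80 cells/mL

Step 1: 0.28 mL + 10.9 mL = 11.18 mL total → factor 11.18/0.28 = 39.929
Step 2: 4 mL + 76 mL = 80 mL total → factor 80/4 = 20
Step 3: 375 μL brought to 19.7 mL → factor 19700/375 = 52.533
Step 4: 85 μL + 3300 μL = 3385 μL total → factor 3385/85 = 39.824
Overall dilution factor = 39.929 × 20 × 52.533 × 39.824 = 1.6707 × 10^6
Final = 3.00 × 10^6 cells/mL / 1.6707 × 10^6 = 1.80 cells/mL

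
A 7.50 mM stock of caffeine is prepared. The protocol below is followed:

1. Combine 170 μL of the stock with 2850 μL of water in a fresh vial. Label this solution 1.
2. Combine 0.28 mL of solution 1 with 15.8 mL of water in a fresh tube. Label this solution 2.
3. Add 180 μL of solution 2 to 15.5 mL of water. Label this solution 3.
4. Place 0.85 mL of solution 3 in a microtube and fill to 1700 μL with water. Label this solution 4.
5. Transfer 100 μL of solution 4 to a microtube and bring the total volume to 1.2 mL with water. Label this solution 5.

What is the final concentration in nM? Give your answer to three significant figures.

Step 1: 170 μL + 2850 μL = 3020 μL total → factor 3020/170 = 17.765
Step 2: 0.28 mL + 15.8 mL = 16.08 mL total → factor 16.08/0.28 = 57.429
Step 3: 180 μL + 15.5 mL = 15680 μL total → factor 15680/180 = 87.111
Step 4: 0.85 mL brought to 1700 μL → factor 1.7/0.85 = 2
Step 5: 100 μL brought to 1.2 mL → factor 1200/100 = 12
Overall dilution factor = 17.765 × 57.429 × 87.111 × 2 × 12 = 2.1329 × 10^6
Final = 7.50 mM / 2.1329 × 10^6 = 3.516 × 10^-6 mM = 3.52 nM

3.52 nM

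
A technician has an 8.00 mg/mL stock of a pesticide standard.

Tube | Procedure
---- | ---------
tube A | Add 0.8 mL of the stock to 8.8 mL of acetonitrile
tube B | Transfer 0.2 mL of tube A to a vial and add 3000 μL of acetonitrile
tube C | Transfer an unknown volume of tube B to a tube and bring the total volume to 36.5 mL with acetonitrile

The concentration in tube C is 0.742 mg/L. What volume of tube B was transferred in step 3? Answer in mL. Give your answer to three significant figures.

Step 1: 0.8 mL + 8.8 mL = 9.6 mL total → factor 9.6/0.8 = 12
Step 2: 0.2 mL + 3000 μL = 3.2 mL total → factor 3.2/0.2 = 16
Step 3: v brought to 36.5 mL → factor = 36.5 mL/v
Product of known-step factors = 192
Overall factor = 8.00 mg/mL / (0.742 mg/L) = 10782
Step-3 factor = 10782 / 192 = 56.155
v = 36.5 mL / 56.155 = 0.650 mL

0.650 mL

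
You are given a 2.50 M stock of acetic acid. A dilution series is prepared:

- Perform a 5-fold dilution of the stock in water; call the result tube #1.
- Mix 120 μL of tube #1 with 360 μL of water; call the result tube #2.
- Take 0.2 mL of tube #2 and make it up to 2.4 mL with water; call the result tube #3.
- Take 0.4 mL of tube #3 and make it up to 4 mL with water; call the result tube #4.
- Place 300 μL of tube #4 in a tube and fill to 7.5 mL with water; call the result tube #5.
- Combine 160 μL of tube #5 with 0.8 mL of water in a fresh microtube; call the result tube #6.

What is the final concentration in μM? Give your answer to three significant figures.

Step 1: 5-fold → factor 5
Step 2: 120 μL + 360 μL = 480 μL total → factor 480/120 = 4
Step 3: 0.2 mL brought to 2.4 mL → factor 2.4/0.2 = 12
Step 4: 0.4 mL brought to 4 mL → factor 4/0.4 = 10
Step 5: 300 μL brought to 7.5 mL → factor 7500/300 = 25
Step 6: 160 μL + 0.8 mL = 960 μL total → factor 960/160 = 6
Overall dilution factor = 5 × 4 × 12 × 10 × 25 × 6 = 3.6 × 10^5
Final = 2.50 M / 3.6 × 10^5 = 6.944 × 10^-6 M = 6.94 μM

6.94 μM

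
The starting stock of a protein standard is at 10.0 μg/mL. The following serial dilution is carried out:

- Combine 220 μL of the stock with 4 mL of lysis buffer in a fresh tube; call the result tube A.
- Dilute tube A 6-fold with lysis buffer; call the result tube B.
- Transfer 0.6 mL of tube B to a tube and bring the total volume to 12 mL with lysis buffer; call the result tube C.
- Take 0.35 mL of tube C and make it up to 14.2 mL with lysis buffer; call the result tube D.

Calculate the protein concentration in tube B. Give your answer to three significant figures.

Step 1: 220 μL + 4 mL = 4220 μL total → factor 4220/220 = 19.182
Step 2: 6-fold → factor 6
Dilution factor through tube B = 19.182 × 6 = 115.09
[tube B] = 10.0 μg/mL / 115.09 = 0.0869 μg/mL

0.0869 μg/mL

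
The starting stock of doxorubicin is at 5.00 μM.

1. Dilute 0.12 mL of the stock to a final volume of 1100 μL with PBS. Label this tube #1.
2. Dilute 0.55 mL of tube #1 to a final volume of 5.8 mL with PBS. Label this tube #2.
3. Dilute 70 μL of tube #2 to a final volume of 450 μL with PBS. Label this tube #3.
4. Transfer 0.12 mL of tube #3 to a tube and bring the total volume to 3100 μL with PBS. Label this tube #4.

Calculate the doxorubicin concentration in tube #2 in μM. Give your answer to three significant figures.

0.0517 μM

Step 1: 0.12 mL brought to 1100 μL → factor 1.1/0.12 = 9.1667
Step 2: 0.55 mL brought to 5.8 mL → factor 5.8/0.55 = 10.545
Dilution factor through tube #2 = 9.1667 × 10.545 = 96.667
[tube #2] = 5.00 μM / 96.667 = 0.0517 μM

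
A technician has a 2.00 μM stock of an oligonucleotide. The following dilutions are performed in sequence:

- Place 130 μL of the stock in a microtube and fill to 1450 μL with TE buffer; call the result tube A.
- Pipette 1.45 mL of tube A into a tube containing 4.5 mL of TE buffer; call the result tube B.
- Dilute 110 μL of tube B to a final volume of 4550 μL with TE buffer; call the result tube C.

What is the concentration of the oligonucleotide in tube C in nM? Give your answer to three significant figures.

Step 1: 130 μL brought to 1450 μL → factor 1450/130 = 11.154
Step 2: 1.45 mL + 4.5 mL = 5.95 mL total → factor 5.95/1.45 = 4.1034
Step 3: 110 μL brought to 4550 μL → factor 4550/110 = 41.364
Overall dilution factor = 11.154 × 4.1034 × 41.364 = 1893.2
Final = 2.00 μM / 1893.2 = 0.001056 μM = 1.06 nM

1.06 nM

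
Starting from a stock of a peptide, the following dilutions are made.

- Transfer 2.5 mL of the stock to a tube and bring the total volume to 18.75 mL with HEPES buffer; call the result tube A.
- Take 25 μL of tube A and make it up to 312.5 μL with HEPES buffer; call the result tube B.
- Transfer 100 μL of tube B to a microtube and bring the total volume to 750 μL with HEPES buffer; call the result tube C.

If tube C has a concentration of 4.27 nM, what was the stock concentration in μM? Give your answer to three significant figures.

3.00 μM

Step 1: 2.5 mL brought to 18.75 mL → factor 18.75/2.5 = 7.5
Step 2: 25 μL brought to 312.5 μL → factor 312.5/25 = 12.5
Step 3: 100 μL brought to 750 μL → factor 750/100 = 7.5
Overall dilution factor = 7.5 × 12.5 × 7.5 = 703.12
Stock = 4.27 nM × 703.12 = 3002 nM = 3.00 μM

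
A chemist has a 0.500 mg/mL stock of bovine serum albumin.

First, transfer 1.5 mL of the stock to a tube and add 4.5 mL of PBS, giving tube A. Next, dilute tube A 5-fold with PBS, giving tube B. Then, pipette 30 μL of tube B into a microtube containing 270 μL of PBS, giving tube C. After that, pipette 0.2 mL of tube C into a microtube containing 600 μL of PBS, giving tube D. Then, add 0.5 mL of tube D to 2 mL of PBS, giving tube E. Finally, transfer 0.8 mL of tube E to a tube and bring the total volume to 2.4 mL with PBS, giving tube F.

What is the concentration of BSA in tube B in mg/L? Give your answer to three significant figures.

25.0 mg/L

Step 1: 1.5 mL + 4.5 mL = 6 mL total → factor 6/1.5 = 4
Step 2: 5-fold → factor 5
Dilution factor through tube B = 4 × 5 = 20
[tube B] = 0.500 mg/mL / 20 = 0.02500 mg/mL = 25.0 mg/L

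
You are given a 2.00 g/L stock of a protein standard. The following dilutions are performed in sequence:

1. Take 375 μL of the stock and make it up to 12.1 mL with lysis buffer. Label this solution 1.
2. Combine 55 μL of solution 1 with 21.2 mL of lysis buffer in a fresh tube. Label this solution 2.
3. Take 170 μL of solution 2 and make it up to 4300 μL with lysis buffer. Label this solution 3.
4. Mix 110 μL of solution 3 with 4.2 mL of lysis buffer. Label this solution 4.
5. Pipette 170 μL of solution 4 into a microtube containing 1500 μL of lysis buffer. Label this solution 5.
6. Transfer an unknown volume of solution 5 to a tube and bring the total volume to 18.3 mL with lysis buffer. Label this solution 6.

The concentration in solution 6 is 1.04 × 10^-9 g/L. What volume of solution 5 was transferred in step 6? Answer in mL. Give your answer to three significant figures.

1.16 mL

Step 1: 375 μL brought to 12.1 mL → factor 12100/375 = 32.267
Step 2: 55 μL + 21.2 mL = 21255 μL total → factor 21255/55 = 386.45
Step 3: 170 μL brought to 4300 μL → factor 4300/170 = 25.294
Step 4: 110 μL + 4.2 mL = 4310 μL total → factor 4310/110 = 39.182
Step 5: 170 μL + 1500 μL = 1670 μL total → factor 1670/170 = 9.8235
Step 6: v brought to 18.3 mL → factor = 18.3 mL/v
Product of known-step factors = 1.214 × 10^8
Overall factor = 2.00 g/L / (1.04 × 10^-9 g/L) = 1.9231 × 10^9
Step-6 factor = 1.9231 × 10^9 / 1.214 × 10^8 = 15.841
v = 18.3 mL / 15.841 = 1.16 mL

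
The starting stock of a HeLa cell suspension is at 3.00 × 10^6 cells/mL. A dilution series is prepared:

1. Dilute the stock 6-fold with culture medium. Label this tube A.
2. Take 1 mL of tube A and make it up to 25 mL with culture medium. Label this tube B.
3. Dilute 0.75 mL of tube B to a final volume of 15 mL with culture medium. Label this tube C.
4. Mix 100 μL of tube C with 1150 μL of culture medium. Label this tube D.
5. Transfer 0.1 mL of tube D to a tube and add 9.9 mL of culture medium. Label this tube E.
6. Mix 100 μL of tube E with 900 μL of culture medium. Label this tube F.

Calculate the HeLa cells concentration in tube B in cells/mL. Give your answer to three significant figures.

Step 1: 6-fold → factor 6
Step 2: 1 mL brought to 25 mL → factor 25/1 = 25
Dilution factor through tube B = 6 × 25 = 150
[tube B] = 3.00 × 10^6 cells/mL / 150 = 2.00 × 10^4 cells/mL

2.00 × 10^4 cells/mL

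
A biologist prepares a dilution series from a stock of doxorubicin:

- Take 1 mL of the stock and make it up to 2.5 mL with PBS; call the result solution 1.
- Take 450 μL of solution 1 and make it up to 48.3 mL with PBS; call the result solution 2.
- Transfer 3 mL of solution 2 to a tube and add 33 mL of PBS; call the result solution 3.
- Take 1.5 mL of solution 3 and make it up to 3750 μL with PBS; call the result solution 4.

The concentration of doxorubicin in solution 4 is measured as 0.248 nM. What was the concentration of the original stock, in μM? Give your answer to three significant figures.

2.00 μM

Step 1: 1 mL brought to 2.5 mL → factor 2.5/1 = 2.5
Step 2: 450 μL brought to 48.3 mL → factor 48300/450 = 107.33
Step 3: 3 mL + 33 mL = 36 mL total → factor 36/3 = 12
Step 4: 1.5 mL brought to 3750 μL → factor 3.75/1.5 = 2.5
Overall dilution factor = 2.5 × 107.33 × 12 × 2.5 = 8050
Stock = 0.248 nM × 8050 = 1996 nM = 2.00 μM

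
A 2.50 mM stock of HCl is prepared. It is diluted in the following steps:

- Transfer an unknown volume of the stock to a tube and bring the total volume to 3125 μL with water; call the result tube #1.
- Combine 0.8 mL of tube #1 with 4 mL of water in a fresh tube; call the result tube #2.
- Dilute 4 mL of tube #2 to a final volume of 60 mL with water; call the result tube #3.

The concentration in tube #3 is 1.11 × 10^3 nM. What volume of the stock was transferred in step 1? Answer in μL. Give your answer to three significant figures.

Step 1: v brought to 3125 μL → factor = 3125 μL/v
Step 2: 0.8 mL + 4 mL = 4.8 mL total → factor 4.8/0.8 = 6
Step 3: 4 mL brought to 60 mL → factor 60/4 = 15
Product of known-step factors = 90
Overall factor = 2.50 mM / (1.11 × 10^3 nM) = 2252.3
Step-1 factor = 2252.3 / 90 = 25.025
v = 3125 μL / 25.025 = 125 μL

125 μL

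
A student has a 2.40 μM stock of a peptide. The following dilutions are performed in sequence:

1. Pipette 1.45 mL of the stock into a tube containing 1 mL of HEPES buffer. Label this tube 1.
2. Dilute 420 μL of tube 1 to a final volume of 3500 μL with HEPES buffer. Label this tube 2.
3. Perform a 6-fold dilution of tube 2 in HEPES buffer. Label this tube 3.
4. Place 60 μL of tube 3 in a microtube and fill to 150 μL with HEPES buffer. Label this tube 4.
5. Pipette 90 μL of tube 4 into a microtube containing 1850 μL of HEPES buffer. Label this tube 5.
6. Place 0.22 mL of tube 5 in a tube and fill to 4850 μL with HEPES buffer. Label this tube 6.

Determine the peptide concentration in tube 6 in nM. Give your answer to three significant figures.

Step 1: 1.45 mL + 1 mL = 2.45 mL total → factor 2.45/1.45 = 1.6897
Step 2: 420 μL brought to 3500 μL → factor 3500/420 = 8.3333
Step 3: 6-fold → factor 6
Step 4: 60 μL brought to 150 μL → factor 150/60 = 2.5
Step 5: 90 μL + 1850 μL = 1940 μL total → factor 1940/90 = 21.556
Step 6: 0.22 mL brought to 4850 μL → factor 4.85/0.22 = 22.045
Overall dilution factor = 1.6897 × 8.3333 × 6 × 2.5 × 21.556 × 22.045 = 1.0037 × 10^5
Final = 2.40 μM / 1.0037 × 10^5 = 2.391 × 10^-5 μM = 0.0239 nM

0.0239 nM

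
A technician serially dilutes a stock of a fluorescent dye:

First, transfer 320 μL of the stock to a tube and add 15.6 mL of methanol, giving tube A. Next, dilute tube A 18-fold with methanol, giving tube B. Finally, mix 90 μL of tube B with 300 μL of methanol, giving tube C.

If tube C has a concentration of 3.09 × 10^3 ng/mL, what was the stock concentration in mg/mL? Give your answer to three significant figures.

12.0 mg/mL

Step 1: 320 μL + 15.6 mL = 15920 μL total → factor 15920/320 = 49.75
Step 2: 18-fold → factor 18
Step 3: 90 μL + 300 μL = 390 μL total → factor 390/90 = 4.3333
Overall dilution factor = 49.75 × 18 × 4.3333 = 3880.5
Stock = 3.09 × 10^3 ng/mL × 3880.5 = 1.199 × 10^7 ng/mL = 12.0 mg/mL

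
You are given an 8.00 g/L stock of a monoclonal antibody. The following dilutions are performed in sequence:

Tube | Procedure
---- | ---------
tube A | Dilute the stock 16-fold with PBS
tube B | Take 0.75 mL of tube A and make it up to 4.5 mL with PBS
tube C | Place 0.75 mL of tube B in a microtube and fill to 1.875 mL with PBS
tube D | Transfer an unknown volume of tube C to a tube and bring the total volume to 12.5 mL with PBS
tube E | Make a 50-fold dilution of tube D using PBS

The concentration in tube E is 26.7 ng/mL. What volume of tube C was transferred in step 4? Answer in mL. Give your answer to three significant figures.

0.501 mL

Step 1: 16-fold → factor 16
Step 2: 0.75 mL brought to 4.5 mL → factor 4.5/0.75 = 6
Step 3: 0.75 mL brought to 1.875 mL → factor 1.875/0.75 = 2.5
Step 4: v brought to 12.5 mL → factor = 12.5 mL/v
Step 5: 50-fold → factor 50
Product of known-step factors = 12000
Overall factor = 8.00 g/L / (26.7 ng/mL) = 2.9963 × 10^5
Step-4 factor = 2.9963 × 10^5 / 12000 = 24.969
v = 12.5 mL / 24.969 = 0.501 mL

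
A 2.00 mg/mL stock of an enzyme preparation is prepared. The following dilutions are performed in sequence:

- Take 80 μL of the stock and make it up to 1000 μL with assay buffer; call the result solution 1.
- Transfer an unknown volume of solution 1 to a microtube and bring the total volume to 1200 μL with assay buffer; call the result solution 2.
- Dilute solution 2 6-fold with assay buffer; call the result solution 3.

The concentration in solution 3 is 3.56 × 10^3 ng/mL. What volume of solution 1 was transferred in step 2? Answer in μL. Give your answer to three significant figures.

160 μL

Step 1: 80 μL brought to 1000 μL → factor 1000/80 = 12.5
Step 2: v brought to 1200 μL → factor = 1200 μL/v
Step 3: 6-fold → factor 6
Product of known-step factors = 75
Overall factor = 2.00 mg/mL / (3.56 × 10^3 ng/mL) = 561.8
Step-2 factor = 561.8 / 75 = 7.4906
v = 1200 μL / 7.4906 = 160 μL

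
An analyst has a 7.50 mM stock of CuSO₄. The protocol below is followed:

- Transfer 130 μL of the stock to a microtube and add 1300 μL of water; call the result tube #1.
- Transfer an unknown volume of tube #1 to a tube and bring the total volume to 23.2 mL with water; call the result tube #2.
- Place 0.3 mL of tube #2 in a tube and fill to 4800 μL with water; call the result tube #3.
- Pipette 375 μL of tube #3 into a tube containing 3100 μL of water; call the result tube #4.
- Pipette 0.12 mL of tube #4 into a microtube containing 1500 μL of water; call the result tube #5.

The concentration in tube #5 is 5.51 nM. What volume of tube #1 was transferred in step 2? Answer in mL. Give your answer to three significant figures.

0.375 mL

Step 1: 130 μL + 1300 μL = 1430 μL total → factor 1430/130 = 11
Step 2: v brought to 23.2 mL → factor = 23.2 mL/v
Step 3: 0.3 mL brought to 4800 μL → factor 4.8/0.3 = 16
Step 4: 375 μL + 3100 μL = 3475 μL total → factor 3475/375 = 9.2667
Step 5: 0.12 mL + 1500 μL = 1.62 mL total → factor 1.62/0.12 = 13.5
Product of known-step factors = 22018
Overall factor = 7.50 mM / (5.51 nM) = 1.3612 × 10^6
Step-2 factor = 1.3612 × 10^6 / 22018 = 61.822
v = 23.2 mL / 61.822 = 0.375 mL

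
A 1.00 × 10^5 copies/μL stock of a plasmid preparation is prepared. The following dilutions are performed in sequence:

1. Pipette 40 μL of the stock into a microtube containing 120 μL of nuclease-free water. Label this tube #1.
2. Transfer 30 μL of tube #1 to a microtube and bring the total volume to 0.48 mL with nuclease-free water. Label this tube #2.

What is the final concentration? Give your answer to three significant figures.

1.56 × 10^3 copies/μL

Step 1: 40 μL + 120 μL = 160 μL total → factor 160/40 = 4
Step 2: 30 μL brought to 0.48 mL → factor 480/30 = 16
Overall dilution factor = 4 × 16 = 64
Final = 1.00 × 10^5 copies/μL / 64 = 1.56 × 10^3 copies/μL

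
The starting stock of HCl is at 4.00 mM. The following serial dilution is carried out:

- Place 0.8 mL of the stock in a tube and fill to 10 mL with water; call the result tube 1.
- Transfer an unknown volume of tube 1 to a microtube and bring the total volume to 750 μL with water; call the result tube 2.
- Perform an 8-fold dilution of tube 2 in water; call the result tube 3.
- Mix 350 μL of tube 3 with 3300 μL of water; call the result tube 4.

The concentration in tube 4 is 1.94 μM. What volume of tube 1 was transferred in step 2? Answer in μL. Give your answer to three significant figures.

379 μL

Step 1: 0.8 mL brought to 10 mL → factor 10/0.8 = 12.5
Step 2: v brought to 750 μL → factor = 750 μL/v
Step 3: 8-fold → factor 8
Step 4: 350 μL + 3300 μL = 3650 μL total → factor 3650/350 = 10.429
Product of known-step factors = 1042.9
Overall factor = 4.00 mM / (1.94 μM) = 2061.9
Step-2 factor = 2061.9 / 1042.9 = 1.9771
v = 750 μL / 1.9771 = 379 μL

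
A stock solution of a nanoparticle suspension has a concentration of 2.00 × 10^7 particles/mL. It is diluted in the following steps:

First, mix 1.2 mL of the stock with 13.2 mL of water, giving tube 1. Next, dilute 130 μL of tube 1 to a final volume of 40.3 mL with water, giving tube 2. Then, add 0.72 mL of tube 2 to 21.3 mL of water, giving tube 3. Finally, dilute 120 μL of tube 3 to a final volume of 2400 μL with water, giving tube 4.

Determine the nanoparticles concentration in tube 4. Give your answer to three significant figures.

Step 1: 1.2 mL + 13.2 mL = 14.4 mL total → factor 14.4/1.2 = 12
Step 2: 130 μL brought to 40.3 mL → factor 40300/130 = 310
Step 3: 0.72 mL + 21.3 mL = 22.02 mL total → factor 22.02/0.72 = 30.583
Step 4: 120 μL brought to 2400 μL → factor 2400/120 = 20
Overall dilution factor = 12 × 310 × 30.583 × 20 = 2.2754 × 10^6
Final = 2.00 × 10^7 particles/mL / 2.2754 × 10^6 = 8.79 particles/mL

8.79 particles/mL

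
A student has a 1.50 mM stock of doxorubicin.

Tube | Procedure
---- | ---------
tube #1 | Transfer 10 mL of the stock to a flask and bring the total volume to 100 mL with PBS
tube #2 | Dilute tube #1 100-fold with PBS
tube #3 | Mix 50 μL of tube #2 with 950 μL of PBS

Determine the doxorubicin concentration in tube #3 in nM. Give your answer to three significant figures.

Step 1: 10 mL brought to 100 mL → factor 100/10 = 10
Step 2: 100-fold → factor 100
Step 3: 50 μL + 950 μL = 1000 μL total → factor 1000/50 = 20
Overall dilution factor = 10 × 100 × 20 = 20000
Final = 1.50 mM / 20000 = 7.500 × 10^-5 mM = 75.0 nM

75.0 nM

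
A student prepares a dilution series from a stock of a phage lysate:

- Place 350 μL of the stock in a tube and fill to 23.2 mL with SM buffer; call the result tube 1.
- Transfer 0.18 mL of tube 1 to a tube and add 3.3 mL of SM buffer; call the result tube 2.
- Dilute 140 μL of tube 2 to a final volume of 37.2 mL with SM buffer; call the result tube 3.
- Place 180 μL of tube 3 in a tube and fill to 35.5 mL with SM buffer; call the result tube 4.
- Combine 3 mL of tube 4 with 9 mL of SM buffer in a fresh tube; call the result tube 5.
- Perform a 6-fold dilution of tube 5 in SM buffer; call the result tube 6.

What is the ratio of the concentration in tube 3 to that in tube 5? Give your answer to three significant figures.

789

Step 1: 350 μL brought to 23.2 mL → factor 23200/350 = 66.286
Step 2: 0.18 mL + 3.3 mL = 3.48 mL total → factor 3.48/0.18 = 19.333
Step 3: 140 μL brought to 37.2 mL → factor 37200/140 = 265.71
Step 4: 180 μL brought to 35.5 mL → factor 35500/180 = 197.22
Step 5: 3 mL + 9 mL = 12 mL total → factor 12/3 = 4
Dilution factor to tube 3 = 3.4052 × 10^5; to tube 5 = 2.6863 × 10^8
[tube 3]/[tube 5] = (factor to tube 5)/(factor to tube 3) = 2.6863 × 10^8/3.4052 × 10^5 = 789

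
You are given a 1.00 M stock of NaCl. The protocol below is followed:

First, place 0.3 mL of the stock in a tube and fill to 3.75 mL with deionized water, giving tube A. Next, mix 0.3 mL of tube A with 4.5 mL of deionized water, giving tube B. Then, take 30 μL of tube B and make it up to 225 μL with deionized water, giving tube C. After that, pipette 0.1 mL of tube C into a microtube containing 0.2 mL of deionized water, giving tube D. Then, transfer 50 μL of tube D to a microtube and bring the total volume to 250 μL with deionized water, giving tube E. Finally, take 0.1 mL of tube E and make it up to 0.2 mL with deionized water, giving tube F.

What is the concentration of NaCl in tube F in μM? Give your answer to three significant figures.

Step 1: 0.3 mL brought to 3.75 mL → factor 3.75/0.3 = 12.5
Step 2: 0.3 mL + 4.5 mL = 4.8 mL total → factor 4.8/0.3 = 16
Step 3: 30 μL brought to 225 μL → factor 225/30 = 7.5
Step 4: 0.1 mL + 0.2 mL = 0.3 mL total → factor 0.3/0.1 = 3
Step 5: 50 μL brought to 250 μL → factor 250/50 = 5
Step 6: 0.1 mL brought to 0.2 mL → factor 0.2/0.1 = 2
Overall dilution factor = 12.5 × 16 × 7.5 × 3 × 5 × 2 = 45000
Final = 1.00 M / 45000 = 2.222 × 10^-5 M = 22.2 μM

22.2 μM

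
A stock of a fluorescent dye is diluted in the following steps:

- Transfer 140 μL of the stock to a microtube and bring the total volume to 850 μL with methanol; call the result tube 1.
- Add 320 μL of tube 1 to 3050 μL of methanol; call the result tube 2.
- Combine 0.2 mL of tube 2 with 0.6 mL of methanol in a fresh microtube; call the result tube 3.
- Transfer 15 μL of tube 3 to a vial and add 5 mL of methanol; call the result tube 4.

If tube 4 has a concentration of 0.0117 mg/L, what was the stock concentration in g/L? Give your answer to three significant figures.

Step 1: 140 μL brought to 850 μL → factor 850/140 = 6.0714
Step 2: 320 μL + 3050 μL = 3370 μL total → factor 3370/320 = 10.531
Step 3: 0.2 mL + 0.6 mL = 0.8 mL total → factor 0.8/0.2 = 4
Step 4: 15 μL + 5 mL = 5015 μL total → factor 5015/15 = 334.33
Overall dilution factor = 6.0714 × 10.531 × 4 × 334.33 = 85509
Stock = 0.0117 mg/L × 85509 = 1000 mg/L = 1.00 g/L

1.00 g/L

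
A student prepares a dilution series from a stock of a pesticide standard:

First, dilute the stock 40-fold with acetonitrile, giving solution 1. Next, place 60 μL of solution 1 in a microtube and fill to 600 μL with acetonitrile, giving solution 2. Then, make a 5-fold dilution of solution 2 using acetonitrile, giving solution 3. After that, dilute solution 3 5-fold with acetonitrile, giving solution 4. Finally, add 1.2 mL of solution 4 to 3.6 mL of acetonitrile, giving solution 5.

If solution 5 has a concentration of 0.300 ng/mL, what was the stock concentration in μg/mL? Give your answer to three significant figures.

12.0 μg/mL

Step 1: 40-fold → factor 40
Step 2: 60 μL brought to 600 μL → factor 600/60 = 10
Step 3: 5-fold → factor 5
Step 4: 5-fold → factor 5
Step 5: 1.2 mL + 3.6 mL = 4.8 mL total → factor 4.8/1.2 = 4
Overall dilution factor = 40 × 10 × 5 × 5 × 4 = 40000
Stock = 0.300 ng/mL × 40000 = 1.200 × 10^4 ng/mL = 12.0 μg/mL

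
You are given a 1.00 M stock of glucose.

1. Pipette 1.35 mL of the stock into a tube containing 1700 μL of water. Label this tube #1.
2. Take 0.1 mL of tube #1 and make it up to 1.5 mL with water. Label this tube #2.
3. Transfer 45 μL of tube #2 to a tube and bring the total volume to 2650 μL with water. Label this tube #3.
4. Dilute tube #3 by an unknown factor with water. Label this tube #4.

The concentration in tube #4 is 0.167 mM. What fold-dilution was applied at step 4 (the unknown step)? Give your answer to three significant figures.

Step 1: 1.35 mL + 1700 μL = 3.05 mL total → factor 3.05/1.35 = 2.2593
Step 2: 0.1 mL brought to 1.5 mL → factor 1.5/0.1 = 15
Step 3: 45 μL brought to 2650 μL → factor 2650/45 = 58.889
Step 4: unknown factor x
Product of known-step factors = 1995.7
Overall factor = 1.00 M / (0.167 mM) = 5988
x = 5988 / 1995.7 = 3.00

3.00-fold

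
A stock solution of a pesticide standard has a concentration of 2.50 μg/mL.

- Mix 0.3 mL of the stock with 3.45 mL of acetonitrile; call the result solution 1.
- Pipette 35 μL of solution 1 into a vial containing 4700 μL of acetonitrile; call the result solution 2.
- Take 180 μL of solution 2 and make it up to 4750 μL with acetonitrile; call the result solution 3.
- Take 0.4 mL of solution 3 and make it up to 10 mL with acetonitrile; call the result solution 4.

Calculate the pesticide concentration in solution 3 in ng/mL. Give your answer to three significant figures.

Step 1: 0.3 mL + 3.45 mL = 3.75 mL total → factor 3.75/0.3 = 12.5
Step 2: 35 μL + 4700 μL = 4735 μL total → factor 4735/35 = 135.29
Step 3: 180 μL brought to 4750 μL → factor 4750/180 = 26.389
Dilution factor through solution 3 = 12.5 × 135.29 × 26.389 = 44625
[solution 3] = 2.50 μg/mL / 44625 = 5.602 × 10^-5 μg/mL = 0.0560 ng/mL

0.0560 ng/mL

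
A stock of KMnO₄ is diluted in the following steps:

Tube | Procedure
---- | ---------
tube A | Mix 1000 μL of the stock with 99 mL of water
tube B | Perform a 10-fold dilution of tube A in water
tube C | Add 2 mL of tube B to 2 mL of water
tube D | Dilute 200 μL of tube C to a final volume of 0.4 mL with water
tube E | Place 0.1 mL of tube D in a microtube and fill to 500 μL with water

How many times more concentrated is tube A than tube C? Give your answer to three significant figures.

20.0

Step 1: 1000 μL + 99 mL = 1 × 10^5 μL total → factor 1 × 10^5/1000 = 100
Step 2: 10-fold → factor 10
Step 3: 2 mL + 2 mL = 4 mL total → factor 4/2 = 2
Dilution factor to tube A = 100; to tube C = 2000
[tube A]/[tube C] = (factor to tube C)/(factor to tube A) = 2000/100 = 20.0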